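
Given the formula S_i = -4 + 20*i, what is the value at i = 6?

S_6 = -4 + 20*6 = -4 + 120 = 116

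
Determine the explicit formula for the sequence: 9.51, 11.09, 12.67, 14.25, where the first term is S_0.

Check differences: 11.09 - 9.51 = 1.58
12.67 - 11.09 = 1.58
Common difference d = 1.58.
First term a = 9.51.
Formula: S_i = 9.51 + 1.58*i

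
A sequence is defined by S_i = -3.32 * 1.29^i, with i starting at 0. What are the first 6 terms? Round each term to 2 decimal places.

This is a geometric sequence.
i=0: S_0 = -3.32 * 1.29^0 = -3.32
i=1: S_1 = -3.32 * 1.29^1 ≈ -4.28
i=2: S_2 = -3.32 * 1.29^2 ≈ -5.52
i=3: S_3 = -3.32 * 1.29^3 ≈ -7.13
i=4: S_4 = -3.32 * 1.29^4 ≈ -9.19
i=5: S_5 = -3.32 * 1.29^5 ≈ -11.86
The first 6 terms are: [-3.32, -4.28, -5.52, -7.13, -9.19, -11.86]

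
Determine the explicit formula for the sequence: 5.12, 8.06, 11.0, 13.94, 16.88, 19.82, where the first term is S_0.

Check differences: 8.06 - 5.12 = 2.94
11.0 - 8.06 = 2.94
Common difference d = 2.94.
First term a = 5.12.
Formula: S_i = 5.12 + 2.94*i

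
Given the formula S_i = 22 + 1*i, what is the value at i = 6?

S_6 = 22 + 1*6 = 22 + 6 = 28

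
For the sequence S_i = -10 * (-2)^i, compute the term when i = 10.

S_10 = -10 * (-2)^10 = -10 * 1024 = -10240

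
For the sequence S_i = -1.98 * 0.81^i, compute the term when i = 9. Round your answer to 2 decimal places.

S_9 = -1.98 * 0.81^9 ≈ -1.98 * 0.1501 ≈ -0.3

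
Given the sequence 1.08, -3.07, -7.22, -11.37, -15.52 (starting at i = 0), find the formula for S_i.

Check differences: -3.07 - 1.08 = -4.15
-7.22 - -3.07 = -4.15
Common difference d = -4.15.
First term a = 1.08.
Formula: S_i = 1.08 - 4.15*i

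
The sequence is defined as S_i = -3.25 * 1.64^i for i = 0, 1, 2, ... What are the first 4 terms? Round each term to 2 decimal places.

This is a geometric sequence.
i=0: S_0 = -3.25 * 1.64^0 = -3.25
i=1: S_1 = -3.25 * 1.64^1 = -5.33
i=2: S_2 = -3.25 * 1.64^2 ≈ -8.74
i=3: S_3 = -3.25 * 1.64^3 ≈ -14.34
The first 4 terms are: [-3.25, -5.33, -8.74, -14.34]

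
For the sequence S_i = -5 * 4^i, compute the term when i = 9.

S_9 = -5 * 4^9 = -5 * 262144 = -1310720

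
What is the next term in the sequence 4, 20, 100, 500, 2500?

Ratios: 20 / 4 = 5.0
This is a geometric sequence with common ratio r = 5.
Next term = 2500 * 5 = 12500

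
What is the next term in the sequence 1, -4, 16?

Ratios: -4 / 1 = -4.0
This is a geometric sequence with common ratio r = -4.
Next term = 16 * -4 = -64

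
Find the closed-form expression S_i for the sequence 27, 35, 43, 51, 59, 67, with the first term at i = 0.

Check differences: 35 - 27 = 8
43 - 35 = 8
Common difference d = 8.
First term a = 27.
Formula: S_i = 27 + 8*i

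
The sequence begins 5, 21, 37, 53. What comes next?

Differences: 21 - 5 = 16
This is an arithmetic sequence with common difference d = 16.
Next term = 53 + 16 = 69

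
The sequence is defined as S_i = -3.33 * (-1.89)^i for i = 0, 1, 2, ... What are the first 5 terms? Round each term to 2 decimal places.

This is a geometric sequence.
i=0: S_0 = -3.33 * (-1.89)^0 = -3.33
i=1: S_1 = -3.33 * (-1.89)^1 ≈ 6.29
i=2: S_2 = -3.33 * (-1.89)^2 ≈ -11.9
i=3: S_3 = -3.33 * (-1.89)^3 ≈ 22.48
i=4: S_4 = -3.33 * (-1.89)^4 ≈ -42.49
The first 5 terms are: [-3.33, 6.29, -11.9, 22.48, -42.49]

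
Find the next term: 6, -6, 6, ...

Ratios: -6 / 6 = -1.0
This is a geometric sequence with common ratio r = -1.
Next term = 6 * -1 = -6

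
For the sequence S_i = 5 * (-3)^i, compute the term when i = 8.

S_8 = 5 * (-3)^8 = 5 * 6561 = 32805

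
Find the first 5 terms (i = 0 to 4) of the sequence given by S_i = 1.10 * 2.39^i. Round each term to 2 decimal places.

This is a geometric sequence.
i=0: S_0 = 1.1 * 2.39^0 = 1.1
i=1: S_1 = 1.1 * 2.39^1 ≈ 2.63
i=2: S_2 = 1.1 * 2.39^2 ≈ 6.28
i=3: S_3 = 1.1 * 2.39^3 ≈ 15.02
i=4: S_4 = 1.1 * 2.39^4 ≈ 35.89
The first 5 terms are: [1.1, 2.63, 6.28, 15.02, 35.89]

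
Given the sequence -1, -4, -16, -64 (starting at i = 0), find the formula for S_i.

Check ratios: -4 / -1 = 4.0
Common ratio r = 4.
First term a = -1.
Formula: S_i = -1 * 4^i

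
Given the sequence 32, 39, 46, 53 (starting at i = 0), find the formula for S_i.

Check differences: 39 - 32 = 7
46 - 39 = 7
Common difference d = 7.
First term a = 32.
Formula: S_i = 32 + 7*i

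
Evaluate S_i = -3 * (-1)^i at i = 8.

S_8 = -3 * (-1)^8 = -3 * 1 = -3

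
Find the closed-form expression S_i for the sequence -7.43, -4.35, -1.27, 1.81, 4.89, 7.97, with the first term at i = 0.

Check differences: -4.35 - -7.43 = 3.08
-1.27 - -4.35 = 3.08
Common difference d = 3.08.
First term a = -7.43.
Formula: S_i = -7.43 + 3.08*i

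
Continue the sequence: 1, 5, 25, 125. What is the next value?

Ratios: 5 / 1 = 5.0
This is a geometric sequence with common ratio r = 5.
Next term = 125 * 5 = 625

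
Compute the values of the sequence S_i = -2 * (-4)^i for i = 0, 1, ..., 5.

This is a geometric sequence.
i=0: S_0 = -2 * (-4)^0 = -2
i=1: S_1 = -2 * (-4)^1 = 8
i=2: S_2 = -2 * (-4)^2 = -32
i=3: S_3 = -2 * (-4)^3 = 128
i=4: S_4 = -2 * (-4)^4 = -512
i=5: S_5 = -2 * (-4)^5 = 2048
The first 6 terms are: [-2, 8, -32, 128, -512, 2048]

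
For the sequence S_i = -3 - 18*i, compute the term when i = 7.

S_7 = -3 + -18*7 = -3 + -126 = -129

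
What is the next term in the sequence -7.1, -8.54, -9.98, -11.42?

Differences: -8.54 - -7.1 = -1.44
This is an arithmetic sequence with common difference d = -1.44.
Next term = -11.42 + -1.44 = -12.86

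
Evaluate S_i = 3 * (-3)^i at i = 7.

S_7 = 3 * (-3)^7 = 3 * -2187 = -6561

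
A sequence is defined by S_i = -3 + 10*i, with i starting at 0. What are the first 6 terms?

This is an arithmetic sequence.
i=0: S_0 = -3 + 10*0 = -3
i=1: S_1 = -3 + 10*1 = 7
i=2: S_2 = -3 + 10*2 = 17
i=3: S_3 = -3 + 10*3 = 27
i=4: S_4 = -3 + 10*4 = 37
i=5: S_5 = -3 + 10*5 = 47
The first 6 terms are: [-3, 7, 17, 27, 37, 47]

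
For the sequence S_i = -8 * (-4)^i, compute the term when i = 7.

S_7 = -8 * (-4)^7 = -8 * -16384 = 131072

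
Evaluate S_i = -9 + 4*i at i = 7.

S_7 = -9 + 4*7 = -9 + 28 = 19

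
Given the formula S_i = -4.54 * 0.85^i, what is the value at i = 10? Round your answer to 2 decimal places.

S_10 = -4.54 * 0.85^10 ≈ -4.54 * 0.1969 ≈ -0.89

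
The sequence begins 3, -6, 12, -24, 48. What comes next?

Ratios: -6 / 3 = -2.0
This is a geometric sequence with common ratio r = -2.
Next term = 48 * -2 = -96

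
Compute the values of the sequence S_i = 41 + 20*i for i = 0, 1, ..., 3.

This is an arithmetic sequence.
i=0: S_0 = 41 + 20*0 = 41
i=1: S_1 = 41 + 20*1 = 61
i=2: S_2 = 41 + 20*2 = 81
i=3: S_3 = 41 + 20*3 = 101
The first 4 terms are: [41, 61, 81, 101]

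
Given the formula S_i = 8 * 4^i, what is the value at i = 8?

S_8 = 8 * 4^8 = 8 * 65536 = 524288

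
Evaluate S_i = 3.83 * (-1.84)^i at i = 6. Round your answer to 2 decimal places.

S_6 = 3.83 * (-1.84)^6 ≈ 3.83 * 38.8067 ≈ 148.63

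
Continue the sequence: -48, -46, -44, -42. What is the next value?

Differences: -46 - -48 = 2
This is an arithmetic sequence with common difference d = 2.
Next term = -42 + 2 = -40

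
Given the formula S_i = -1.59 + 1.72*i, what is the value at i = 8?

S_8 = -1.59 + 1.72*8 = -1.59 + 13.76 = 12.17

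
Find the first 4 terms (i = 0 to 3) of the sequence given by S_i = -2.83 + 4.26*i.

This is an arithmetic sequence.
i=0: S_0 = -2.83 + 4.26*0 = -2.83
i=1: S_1 = -2.83 + 4.26*1 = 1.43
i=2: S_2 = -2.83 + 4.26*2 = 5.69
i=3: S_3 = -2.83 + 4.26*3 = 9.95
The first 4 terms are: [-2.83, 1.43, 5.69, 9.95]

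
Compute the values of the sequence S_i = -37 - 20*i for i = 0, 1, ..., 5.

This is an arithmetic sequence.
i=0: S_0 = -37 + -20*0 = -37
i=1: S_1 = -37 + -20*1 = -57
i=2: S_2 = -37 + -20*2 = -77
i=3: S_3 = -37 + -20*3 = -97
i=4: S_4 = -37 + -20*4 = -117
i=5: S_5 = -37 + -20*5 = -137
The first 6 terms are: [-37, -57, -77, -97, -117, -137]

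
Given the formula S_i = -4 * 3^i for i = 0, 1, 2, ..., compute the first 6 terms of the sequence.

This is a geometric sequence.
i=0: S_0 = -4 * 3^0 = -4
i=1: S_1 = -4 * 3^1 = -12
i=2: S_2 = -4 * 3^2 = -36
i=3: S_3 = -4 * 3^3 = -108
i=4: S_4 = -4 * 3^4 = -324
i=5: S_5 = -4 * 3^5 = -972
The first 6 terms are: [-4, -12, -36, -108, -324, -972]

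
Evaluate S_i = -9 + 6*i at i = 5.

S_5 = -9 + 6*5 = -9 + 30 = 21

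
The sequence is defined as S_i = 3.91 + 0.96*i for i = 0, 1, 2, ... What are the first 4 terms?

This is an arithmetic sequence.
i=0: S_0 = 3.91 + 0.96*0 = 3.91
i=1: S_1 = 3.91 + 0.96*1 = 4.87
i=2: S_2 = 3.91 + 0.96*2 = 5.83
i=3: S_3 = 3.91 + 0.96*3 = 6.79
The first 4 terms are: [3.91, 4.87, 5.83, 6.79]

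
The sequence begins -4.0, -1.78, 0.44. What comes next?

Differences: -1.78 - -4.0 = 2.22
This is an arithmetic sequence with common difference d = 2.22.
Next term = 0.44 + 2.22 = 2.66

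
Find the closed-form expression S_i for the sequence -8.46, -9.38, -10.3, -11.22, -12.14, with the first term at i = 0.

Check differences: -9.38 - -8.46 = -0.92
-10.3 - -9.38 = -0.92
Common difference d = -0.92.
First term a = -8.46.
Formula: S_i = -8.46 - 0.92*i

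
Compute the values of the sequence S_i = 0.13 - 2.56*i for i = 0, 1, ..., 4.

This is an arithmetic sequence.
i=0: S_0 = 0.13 + -2.56*0 = 0.13
i=1: S_1 = 0.13 + -2.56*1 = -2.43
i=2: S_2 = 0.13 + -2.56*2 = -4.99
i=3: S_3 = 0.13 + -2.56*3 = -7.55
i=4: S_4 = 0.13 + -2.56*4 = -10.11
The first 5 terms are: [0.13, -2.43, -4.99, -7.55, -10.11]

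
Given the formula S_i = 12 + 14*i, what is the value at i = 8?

S_8 = 12 + 14*8 = 12 + 112 = 124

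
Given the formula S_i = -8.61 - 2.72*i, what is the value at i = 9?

S_9 = -8.61 + -2.72*9 = -8.61 + -24.48 = -33.09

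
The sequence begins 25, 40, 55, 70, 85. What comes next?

Differences: 40 - 25 = 15
This is an arithmetic sequence with common difference d = 15.
Next term = 85 + 15 = 100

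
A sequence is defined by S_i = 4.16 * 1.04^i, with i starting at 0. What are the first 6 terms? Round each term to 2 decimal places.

This is a geometric sequence.
i=0: S_0 = 4.16 * 1.04^0 = 4.16
i=1: S_1 = 4.16 * 1.04^1 ≈ 4.33
i=2: S_2 = 4.16 * 1.04^2 ≈ 4.5
i=3: S_3 = 4.16 * 1.04^3 ≈ 4.68
i=4: S_4 = 4.16 * 1.04^4 ≈ 4.87
i=5: S_5 = 4.16 * 1.04^5 ≈ 5.06
The first 6 terms are: [4.16, 4.33, 4.5, 4.68, 4.87, 5.06]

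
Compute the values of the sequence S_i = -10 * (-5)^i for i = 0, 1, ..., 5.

This is a geometric sequence.
i=0: S_0 = -10 * (-5)^0 = -10
i=1: S_1 = -10 * (-5)^1 = 50
i=2: S_2 = -10 * (-5)^2 = -250
i=3: S_3 = -10 * (-5)^3 = 1250
i=4: S_4 = -10 * (-5)^4 = -6250
i=5: S_5 = -10 * (-5)^5 = 31250
The first 6 terms are: [-10, 50, -250, 1250, -6250, 31250]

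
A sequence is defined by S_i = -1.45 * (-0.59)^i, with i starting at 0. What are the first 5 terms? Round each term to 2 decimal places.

This is a geometric sequence.
i=0: S_0 = -1.45 * (-0.59)^0 = -1.45
i=1: S_1 = -1.45 * (-0.59)^1 ≈ 0.86
i=2: S_2 = -1.45 * (-0.59)^2 ≈ -0.5
i=3: S_3 = -1.45 * (-0.59)^3 ≈ 0.3
i=4: S_4 = -1.45 * (-0.59)^4 ≈ -0.18
The first 5 terms are: [-1.45, 0.86, -0.5, 0.3, -0.18]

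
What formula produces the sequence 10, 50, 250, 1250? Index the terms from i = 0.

Check ratios: 50 / 10 = 5.0
Common ratio r = 5.
First term a = 10.
Formula: S_i = 10 * 5^i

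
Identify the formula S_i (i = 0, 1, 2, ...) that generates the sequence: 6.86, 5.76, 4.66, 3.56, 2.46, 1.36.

Check differences: 5.76 - 6.86 = -1.1
4.66 - 5.76 = -1.1
Common difference d = -1.1.
First term a = 6.86.
Formula: S_i = 6.86 - 1.10*i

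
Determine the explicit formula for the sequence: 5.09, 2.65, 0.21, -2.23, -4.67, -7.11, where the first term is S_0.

Check differences: 2.65 - 5.09 = -2.44
0.21 - 2.65 = -2.44
Common difference d = -2.44.
First term a = 5.09.
Formula: S_i = 5.09 - 2.44*i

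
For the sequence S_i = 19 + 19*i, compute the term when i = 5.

S_5 = 19 + 19*5 = 19 + 95 = 114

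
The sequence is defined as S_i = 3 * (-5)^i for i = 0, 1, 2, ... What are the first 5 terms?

This is a geometric sequence.
i=0: S_0 = 3 * (-5)^0 = 3
i=1: S_1 = 3 * (-5)^1 = -15
i=2: S_2 = 3 * (-5)^2 = 75
i=3: S_3 = 3 * (-5)^3 = -375
i=4: S_4 = 3 * (-5)^4 = 1875
The first 5 terms are: [3, -15, 75, -375, 1875]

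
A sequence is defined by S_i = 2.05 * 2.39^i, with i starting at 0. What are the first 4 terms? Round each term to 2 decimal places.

This is a geometric sequence.
i=0: S_0 = 2.05 * 2.39^0 = 2.05
i=1: S_1 = 2.05 * 2.39^1 ≈ 4.9
i=2: S_2 = 2.05 * 2.39^2 ≈ 11.71
i=3: S_3 = 2.05 * 2.39^3 ≈ 27.99
The first 4 terms are: [2.05, 4.9, 11.71, 27.99]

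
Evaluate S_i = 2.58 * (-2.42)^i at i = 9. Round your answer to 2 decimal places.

S_9 = 2.58 * (-2.42)^9 ≈ 2.58 * -2846.6777 ≈ -7344.43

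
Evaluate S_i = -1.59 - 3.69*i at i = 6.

S_6 = -1.59 + -3.69*6 = -1.59 + -22.14 = -23.73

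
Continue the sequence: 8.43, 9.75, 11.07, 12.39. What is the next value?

Differences: 9.75 - 8.43 = 1.32
This is an arithmetic sequence with common difference d = 1.32.
Next term = 12.39 + 1.32 = 13.71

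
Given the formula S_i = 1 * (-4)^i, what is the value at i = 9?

S_9 = 1 * (-4)^9 = 1 * -262144 = -262144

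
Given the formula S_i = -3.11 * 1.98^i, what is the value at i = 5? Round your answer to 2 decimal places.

S_5 = -3.11 * 1.98^5 ≈ -3.11 * 30.4317 ≈ -94.64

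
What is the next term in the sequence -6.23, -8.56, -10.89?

Differences: -8.56 - -6.23 = -2.33
This is an arithmetic sequence with common difference d = -2.33.
Next term = -10.89 + -2.33 = -13.22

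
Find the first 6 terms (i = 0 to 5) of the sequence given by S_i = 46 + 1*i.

This is an arithmetic sequence.
i=0: S_0 = 46 + 1*0 = 46
i=1: S_1 = 46 + 1*1 = 47
i=2: S_2 = 46 + 1*2 = 48
i=3: S_3 = 46 + 1*3 = 49
i=4: S_4 = 46 + 1*4 = 50
i=5: S_5 = 46 + 1*5 = 51
The first 6 terms are: [46, 47, 48, 49, 50, 51]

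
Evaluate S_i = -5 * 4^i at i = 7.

S_7 = -5 * 4^7 = -5 * 16384 = -81920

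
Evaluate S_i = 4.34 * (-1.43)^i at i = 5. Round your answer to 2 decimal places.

S_5 = 4.34 * (-1.43)^5 ≈ 4.34 * -5.9797 ≈ -25.95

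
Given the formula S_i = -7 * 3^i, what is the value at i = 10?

S_10 = -7 * 3^10 = -7 * 59049 = -413343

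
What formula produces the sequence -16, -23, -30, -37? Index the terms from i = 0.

Check differences: -23 - -16 = -7
-30 - -23 = -7
Common difference d = -7.
First term a = -16.
Formula: S_i = -16 - 7*i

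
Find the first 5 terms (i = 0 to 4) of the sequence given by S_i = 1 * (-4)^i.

This is a geometric sequence.
i=0: S_0 = 1 * (-4)^0 = 1
i=1: S_1 = 1 * (-4)^1 = -4
i=2: S_2 = 1 * (-4)^2 = 16
i=3: S_3 = 1 * (-4)^3 = -64
i=4: S_4 = 1 * (-4)^4 = 256
The first 5 terms are: [1, -4, 16, -64, 256]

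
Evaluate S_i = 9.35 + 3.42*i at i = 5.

S_5 = 9.35 + 3.42*5 = 9.35 + 17.1 = 26.45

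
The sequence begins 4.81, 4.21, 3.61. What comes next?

Differences: 4.21 - 4.81 = -0.6
This is an arithmetic sequence with common difference d = -0.6.
Next term = 3.61 + -0.6 = 3.01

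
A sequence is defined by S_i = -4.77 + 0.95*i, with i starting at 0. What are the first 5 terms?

This is an arithmetic sequence.
i=0: S_0 = -4.77 + 0.95*0 = -4.77
i=1: S_1 = -4.77 + 0.95*1 = -3.82
i=2: S_2 = -4.77 + 0.95*2 = -2.87
i=3: S_3 = -4.77 + 0.95*3 = -1.92
i=4: S_4 = -4.77 + 0.95*4 = -0.97
The first 5 terms are: [-4.77, -3.82, -2.87, -1.92, -0.97]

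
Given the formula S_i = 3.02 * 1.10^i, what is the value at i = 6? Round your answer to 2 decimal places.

S_6 = 3.02 * 1.1^6 ≈ 3.02 * 1.7716 ≈ 5.35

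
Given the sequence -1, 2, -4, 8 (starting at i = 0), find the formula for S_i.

Check ratios: 2 / -1 = -2.0
Common ratio r = -2.
First term a = -1.
Formula: S_i = -1 * (-2)^i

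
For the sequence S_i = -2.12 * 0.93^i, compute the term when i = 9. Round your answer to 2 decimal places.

S_9 = -2.12 * 0.93^9 ≈ -2.12 * 0.5204 ≈ -1.1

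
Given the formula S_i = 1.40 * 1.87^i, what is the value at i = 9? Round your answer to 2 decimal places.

S_9 = 1.4 * 1.87^9 ≈ 1.4 * 279.624 ≈ 391.47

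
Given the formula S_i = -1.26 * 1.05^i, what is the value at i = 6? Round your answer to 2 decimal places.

S_6 = -1.26 * 1.05^6 ≈ -1.26 * 1.3401 ≈ -1.69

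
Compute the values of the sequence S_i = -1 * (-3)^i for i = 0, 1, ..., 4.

This is a geometric sequence.
i=0: S_0 = -1 * (-3)^0 = -1
i=1: S_1 = -1 * (-3)^1 = 3
i=2: S_2 = -1 * (-3)^2 = -9
i=3: S_3 = -1 * (-3)^3 = 27
i=4: S_4 = -1 * (-3)^4 = -81
The first 5 terms are: [-1, 3, -9, 27, -81]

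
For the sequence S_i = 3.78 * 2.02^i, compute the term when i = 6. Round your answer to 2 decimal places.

S_6 = 3.78 * 2.02^6 ≈ 3.78 * 67.9373 ≈ 256.8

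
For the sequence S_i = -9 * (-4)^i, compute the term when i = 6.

S_6 = -9 * (-4)^6 = -9 * 4096 = -36864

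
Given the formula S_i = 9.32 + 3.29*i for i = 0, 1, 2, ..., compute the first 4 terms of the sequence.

This is an arithmetic sequence.
i=0: S_0 = 9.32 + 3.29*0 = 9.32
i=1: S_1 = 9.32 + 3.29*1 = 12.61
i=2: S_2 = 9.32 + 3.29*2 = 15.9
i=3: S_3 = 9.32 + 3.29*3 = 19.19
The first 4 terms are: [9.32, 12.61, 15.9, 19.19]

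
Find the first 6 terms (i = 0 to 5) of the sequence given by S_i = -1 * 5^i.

This is a geometric sequence.
i=0: S_0 = -1 * 5^0 = -1
i=1: S_1 = -1 * 5^1 = -5
i=2: S_2 = -1 * 5^2 = -25
i=3: S_3 = -1 * 5^3 = -125
i=4: S_4 = -1 * 5^4 = -625
i=5: S_5 = -1 * 5^5 = -3125
The first 6 terms are: [-1, -5, -25, -125, -625, -3125]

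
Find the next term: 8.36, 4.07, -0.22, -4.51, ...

Differences: 4.07 - 8.36 = -4.29
This is an arithmetic sequence with common difference d = -4.29.
Next term = -4.51 + -4.29 = -8.8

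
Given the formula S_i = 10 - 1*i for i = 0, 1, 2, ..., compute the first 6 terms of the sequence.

This is an arithmetic sequence.
i=0: S_0 = 10 + -1*0 = 10
i=1: S_1 = 10 + -1*1 = 9
i=2: S_2 = 10 + -1*2 = 8
i=3: S_3 = 10 + -1*3 = 7
i=4: S_4 = 10 + -1*4 = 6
i=5: S_5 = 10 + -1*5 = 5
The first 6 terms are: [10, 9, 8, 7, 6, 5]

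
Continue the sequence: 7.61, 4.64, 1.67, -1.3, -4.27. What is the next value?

Differences: 4.64 - 7.61 = -2.97
This is an arithmetic sequence with common difference d = -2.97.
Next term = -4.27 + -2.97 = -7.24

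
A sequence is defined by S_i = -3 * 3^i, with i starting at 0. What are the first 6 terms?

This is a geometric sequence.
i=0: S_0 = -3 * 3^0 = -3
i=1: S_1 = -3 * 3^1 = -9
i=2: S_2 = -3 * 3^2 = -27
i=3: S_3 = -3 * 3^3 = -81
i=4: S_4 = -3 * 3^4 = -243
i=5: S_5 = -3 * 3^5 = -729
The first 6 terms are: [-3, -9, -27, -81, -243, -729]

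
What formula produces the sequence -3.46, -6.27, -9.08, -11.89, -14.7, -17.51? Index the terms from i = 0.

Check differences: -6.27 - -3.46 = -2.81
-9.08 - -6.27 = -2.81
Common difference d = -2.81.
First term a = -3.46.
Formula: S_i = -3.46 - 2.81*i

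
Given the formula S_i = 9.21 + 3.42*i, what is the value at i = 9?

S_9 = 9.21 + 3.42*9 = 9.21 + 30.78 = 39.99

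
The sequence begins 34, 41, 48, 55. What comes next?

Differences: 41 - 34 = 7
This is an arithmetic sequence with common difference d = 7.
Next term = 55 + 7 = 62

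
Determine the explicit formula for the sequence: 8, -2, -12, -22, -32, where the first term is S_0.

Check differences: -2 - 8 = -10
-12 - -2 = -10
Common difference d = -10.
First term a = 8.
Formula: S_i = 8 - 10*i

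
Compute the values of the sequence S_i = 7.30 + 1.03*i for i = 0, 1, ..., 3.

This is an arithmetic sequence.
i=0: S_0 = 7.3 + 1.03*0 = 7.3
i=1: S_1 = 7.3 + 1.03*1 = 8.33
i=2: S_2 = 7.3 + 1.03*2 = 9.36
i=3: S_3 = 7.3 + 1.03*3 = 10.39
The first 4 terms are: [7.3, 8.33, 9.36, 10.39]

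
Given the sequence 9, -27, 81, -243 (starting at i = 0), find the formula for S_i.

Check ratios: -27 / 9 = -3.0
Common ratio r = -3.
First term a = 9.
Formula: S_i = 9 * (-3)^i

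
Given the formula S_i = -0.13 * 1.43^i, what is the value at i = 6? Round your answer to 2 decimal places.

S_6 = -0.13 * 1.43^6 ≈ -0.13 * 8.551 ≈ -1.11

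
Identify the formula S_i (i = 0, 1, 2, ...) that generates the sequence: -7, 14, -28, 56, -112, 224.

Check ratios: 14 / -7 = -2.0
Common ratio r = -2.
First term a = -7.
Formula: S_i = -7 * (-2)^i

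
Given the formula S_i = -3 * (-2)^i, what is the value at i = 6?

S_6 = -3 * (-2)^6 = -3 * 64 = -192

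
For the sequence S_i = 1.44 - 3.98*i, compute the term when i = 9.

S_9 = 1.44 + -3.98*9 = 1.44 + -35.82 = -34.38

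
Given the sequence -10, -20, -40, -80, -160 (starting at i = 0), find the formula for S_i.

Check ratios: -20 / -10 = 2.0
Common ratio r = 2.
First term a = -10.
Formula: S_i = -10 * 2^i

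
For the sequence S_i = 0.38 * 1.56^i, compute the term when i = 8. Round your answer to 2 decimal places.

S_8 = 0.38 * 1.56^8 ≈ 0.38 * 35.0749 ≈ 13.33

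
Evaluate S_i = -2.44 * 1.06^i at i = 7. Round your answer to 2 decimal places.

S_7 = -2.44 * 1.06^7 ≈ -2.44 * 1.5036 ≈ -3.67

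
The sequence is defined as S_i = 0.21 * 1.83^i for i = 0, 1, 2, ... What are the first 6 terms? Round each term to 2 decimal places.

This is a geometric sequence.
i=0: S_0 = 0.21 * 1.83^0 = 0.21
i=1: S_1 = 0.21 * 1.83^1 ≈ 0.38
i=2: S_2 = 0.21 * 1.83^2 ≈ 0.7
i=3: S_3 = 0.21 * 1.83^3 ≈ 1.29
i=4: S_4 = 0.21 * 1.83^4 ≈ 2.36
i=5: S_5 = 0.21 * 1.83^5 ≈ 4.31
The first 6 terms are: [0.21, 0.38, 0.7, 1.29, 2.36, 4.31]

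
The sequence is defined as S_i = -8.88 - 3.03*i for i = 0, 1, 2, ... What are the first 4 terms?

This is an arithmetic sequence.
i=0: S_0 = -8.88 + -3.03*0 = -8.88
i=1: S_1 = -8.88 + -3.03*1 = -11.91
i=2: S_2 = -8.88 + -3.03*2 = -14.94
i=3: S_3 = -8.88 + -3.03*3 = -17.97
The first 4 terms are: [-8.88, -11.91, -14.94, -17.97]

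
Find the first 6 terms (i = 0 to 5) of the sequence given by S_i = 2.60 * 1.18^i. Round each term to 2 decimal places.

This is a geometric sequence.
i=0: S_0 = 2.6 * 1.18^0 = 2.6
i=1: S_1 = 2.6 * 1.18^1 ≈ 3.07
i=2: S_2 = 2.6 * 1.18^2 ≈ 3.62
i=3: S_3 = 2.6 * 1.18^3 ≈ 4.27
i=4: S_4 = 2.6 * 1.18^4 ≈ 5.04
i=5: S_5 = 2.6 * 1.18^5 ≈ 5.95
The first 6 terms are: [2.6, 3.07, 3.62, 4.27, 5.04, 5.95]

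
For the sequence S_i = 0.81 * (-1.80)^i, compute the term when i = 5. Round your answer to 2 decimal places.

S_5 = 0.81 * (-1.8)^5 ≈ 0.81 * -18.8957 ≈ -15.31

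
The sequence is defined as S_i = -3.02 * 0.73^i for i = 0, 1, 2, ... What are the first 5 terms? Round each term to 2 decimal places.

This is a geometric sequence.
i=0: S_0 = -3.02 * 0.73^0 = -3.02
i=1: S_1 = -3.02 * 0.73^1 ≈ -2.2
i=2: S_2 = -3.02 * 0.73^2 ≈ -1.61
i=3: S_3 = -3.02 * 0.73^3 ≈ -1.17
i=4: S_4 = -3.02 * 0.73^4 ≈ -0.86
The first 5 terms are: [-3.02, -2.2, -1.61, -1.17, -0.86]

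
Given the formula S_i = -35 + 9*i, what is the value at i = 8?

S_8 = -35 + 9*8 = -35 + 72 = 37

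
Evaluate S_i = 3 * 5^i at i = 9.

S_9 = 3 * 5^9 = 3 * 1953125 = 5859375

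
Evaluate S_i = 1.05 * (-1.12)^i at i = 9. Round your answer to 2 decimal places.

S_9 = 1.05 * (-1.12)^9 ≈ 1.05 * -2.7731 ≈ -2.91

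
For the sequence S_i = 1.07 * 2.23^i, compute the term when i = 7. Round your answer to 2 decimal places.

S_7 = 1.07 * 2.23^7 ≈ 1.07 * 274.242 ≈ 293.44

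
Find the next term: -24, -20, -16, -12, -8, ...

Differences: -20 - -24 = 4
This is an arithmetic sequence with common difference d = 4.
Next term = -8 + 4 = -4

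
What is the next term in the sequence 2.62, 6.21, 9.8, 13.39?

Differences: 6.21 - 2.62 = 3.59
This is an arithmetic sequence with common difference d = 3.59.
Next term = 13.39 + 3.59 = 16.98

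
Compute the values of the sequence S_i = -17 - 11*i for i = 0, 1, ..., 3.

This is an arithmetic sequence.
i=0: S_0 = -17 + -11*0 = -17
i=1: S_1 = -17 + -11*1 = -28
i=2: S_2 = -17 + -11*2 = -39
i=3: S_3 = -17 + -11*3 = -50
The first 4 terms are: [-17, -28, -39, -50]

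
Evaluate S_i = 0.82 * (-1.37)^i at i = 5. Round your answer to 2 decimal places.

S_5 = 0.82 * (-1.37)^5 ≈ 0.82 * -4.8262 ≈ -3.96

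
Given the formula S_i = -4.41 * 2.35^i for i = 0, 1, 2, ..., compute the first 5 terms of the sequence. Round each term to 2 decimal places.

This is a geometric sequence.
i=0: S_0 = -4.41 * 2.35^0 = -4.41
i=1: S_1 = -4.41 * 2.35^1 ≈ -10.36
i=2: S_2 = -4.41 * 2.35^2 ≈ -24.35
i=3: S_3 = -4.41 * 2.35^3 ≈ -57.23
i=4: S_4 = -4.41 * 2.35^4 ≈ -134.5
The first 5 terms are: [-4.41, -10.36, -24.35, -57.23, -134.5]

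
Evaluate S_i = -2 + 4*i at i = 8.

S_8 = -2 + 4*8 = -2 + 32 = 30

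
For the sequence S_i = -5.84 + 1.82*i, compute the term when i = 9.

S_9 = -5.84 + 1.82*9 = -5.84 + 16.38 = 10.54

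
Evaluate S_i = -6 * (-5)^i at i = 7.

S_7 = -6 * (-5)^7 = -6 * -78125 = 468750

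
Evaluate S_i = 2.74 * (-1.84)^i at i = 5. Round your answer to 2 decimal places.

S_5 = 2.74 * (-1.84)^5 ≈ 2.74 * -21.0906 ≈ -57.79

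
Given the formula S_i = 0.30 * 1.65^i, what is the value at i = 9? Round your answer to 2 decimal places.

S_9 = 0.3 * 1.65^9 ≈ 0.3 * 90.6474 ≈ 27.19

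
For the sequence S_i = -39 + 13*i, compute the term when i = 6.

S_6 = -39 + 13*6 = -39 + 78 = 39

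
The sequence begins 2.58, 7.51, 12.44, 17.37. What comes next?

Differences: 7.51 - 2.58 = 4.93
This is an arithmetic sequence with common difference d = 4.93.
Next term = 17.37 + 4.93 = 22.3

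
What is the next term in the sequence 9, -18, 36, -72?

Ratios: -18 / 9 = -2.0
This is a geometric sequence with common ratio r = -2.
Next term = -72 * -2 = 144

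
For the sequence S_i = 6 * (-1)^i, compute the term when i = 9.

S_9 = 6 * (-1)^9 = 6 * -1 = -6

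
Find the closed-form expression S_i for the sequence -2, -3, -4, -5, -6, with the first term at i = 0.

Check differences: -3 - -2 = -1
-4 - -3 = -1
Common difference d = -1.
First term a = -2.
Formula: S_i = -2 - 1*i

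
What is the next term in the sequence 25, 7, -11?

Differences: 7 - 25 = -18
This is an arithmetic sequence with common difference d = -18.
Next term = -11 + -18 = -29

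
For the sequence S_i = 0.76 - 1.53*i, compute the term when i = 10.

S_10 = 0.76 + -1.53*10 = 0.76 + -15.3 = -14.54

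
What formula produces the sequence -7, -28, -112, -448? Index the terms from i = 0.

Check ratios: -28 / -7 = 4.0
Common ratio r = 4.
First term a = -7.
Formula: S_i = -7 * 4^i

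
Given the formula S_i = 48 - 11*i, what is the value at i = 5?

S_5 = 48 + -11*5 = 48 + -55 = -7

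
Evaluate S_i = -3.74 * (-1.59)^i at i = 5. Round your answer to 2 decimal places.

S_5 = -3.74 * (-1.59)^5 ≈ -3.74 * -10.1622 ≈ 38.01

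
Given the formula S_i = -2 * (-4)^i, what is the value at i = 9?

S_9 = -2 * (-4)^9 = -2 * -262144 = 524288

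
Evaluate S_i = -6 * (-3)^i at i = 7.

S_7 = -6 * (-3)^7 = -6 * -2187 = 13122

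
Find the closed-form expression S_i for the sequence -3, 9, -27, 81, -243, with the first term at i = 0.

Check ratios: 9 / -3 = -3.0
Common ratio r = -3.
First term a = -3.
Formula: S_i = -3 * (-3)^i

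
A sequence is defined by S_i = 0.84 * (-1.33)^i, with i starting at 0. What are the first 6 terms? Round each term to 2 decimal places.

This is a geometric sequence.
i=0: S_0 = 0.84 * (-1.33)^0 = 0.84
i=1: S_1 = 0.84 * (-1.33)^1 ≈ -1.12
i=2: S_2 = 0.84 * (-1.33)^2 ≈ 1.49
i=3: S_3 = 0.84 * (-1.33)^3 ≈ -1.98
i=4: S_4 = 0.84 * (-1.33)^4 ≈ 2.63
i=5: S_5 = 0.84 * (-1.33)^5 ≈ -3.5
The first 6 terms are: [0.84, -1.12, 1.49, -1.98, 2.63, -3.5]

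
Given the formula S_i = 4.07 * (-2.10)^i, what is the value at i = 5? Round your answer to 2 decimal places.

S_5 = 4.07 * (-2.1)^5 ≈ 4.07 * -40.841 ≈ -166.22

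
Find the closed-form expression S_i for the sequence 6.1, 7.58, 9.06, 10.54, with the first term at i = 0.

Check differences: 7.58 - 6.1 = 1.48
9.06 - 7.58 = 1.48
Common difference d = 1.48.
First term a = 6.1.
Formula: S_i = 6.10 + 1.48*i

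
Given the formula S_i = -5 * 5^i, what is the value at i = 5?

S_5 = -5 * 5^5 = -5 * 3125 = -15625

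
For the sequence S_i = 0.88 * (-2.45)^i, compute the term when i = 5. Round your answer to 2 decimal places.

S_5 = 0.88 * (-2.45)^5 ≈ 0.88 * -88.2735 ≈ -77.68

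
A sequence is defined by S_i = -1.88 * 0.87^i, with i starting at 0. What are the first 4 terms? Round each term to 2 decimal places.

This is a geometric sequence.
i=0: S_0 = -1.88 * 0.87^0 = -1.88
i=1: S_1 = -1.88 * 0.87^1 ≈ -1.64
i=2: S_2 = -1.88 * 0.87^2 ≈ -1.42
i=3: S_3 = -1.88 * 0.87^3 ≈ -1.24
The first 4 terms are: [-1.88, -1.64, -1.42, -1.24]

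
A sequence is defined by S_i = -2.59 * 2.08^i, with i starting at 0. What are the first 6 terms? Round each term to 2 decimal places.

This is a geometric sequence.
i=0: S_0 = -2.59 * 2.08^0 = -2.59
i=1: S_1 = -2.59 * 2.08^1 ≈ -5.39
i=2: S_2 = -2.59 * 2.08^2 ≈ -11.21
i=3: S_3 = -2.59 * 2.08^3 ≈ -23.31
i=4: S_4 = -2.59 * 2.08^4 ≈ -48.48
i=5: S_5 = -2.59 * 2.08^5 ≈ -100.84
The first 6 terms are: [-2.59, -5.39, -11.21, -23.31, -48.48, -100.84]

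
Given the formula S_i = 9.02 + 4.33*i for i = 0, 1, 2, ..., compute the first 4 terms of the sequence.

This is an arithmetic sequence.
i=0: S_0 = 9.02 + 4.33*0 = 9.02
i=1: S_1 = 9.02 + 4.33*1 = 13.35
i=2: S_2 = 9.02 + 4.33*2 = 17.68
i=3: S_3 = 9.02 + 4.33*3 = 22.01
The first 4 terms are: [9.02, 13.35, 17.68, 22.01]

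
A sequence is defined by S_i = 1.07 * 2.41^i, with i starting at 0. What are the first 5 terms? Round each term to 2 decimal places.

This is a geometric sequence.
i=0: S_0 = 1.07 * 2.41^0 = 1.07
i=1: S_1 = 1.07 * 2.41^1 ≈ 2.58
i=2: S_2 = 1.07 * 2.41^2 ≈ 6.21
i=3: S_3 = 1.07 * 2.41^3 ≈ 14.98
i=4: S_4 = 1.07 * 2.41^4 ≈ 36.1
The first 5 terms are: [1.07, 2.58, 6.21, 14.98, 36.1]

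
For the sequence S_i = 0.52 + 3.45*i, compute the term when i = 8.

S_8 = 0.52 + 3.45*8 = 0.52 + 27.6 = 28.12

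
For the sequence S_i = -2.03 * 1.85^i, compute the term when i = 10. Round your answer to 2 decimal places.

S_10 = -2.03 * 1.85^10 ≈ -2.03 * 469.5883 ≈ -953.26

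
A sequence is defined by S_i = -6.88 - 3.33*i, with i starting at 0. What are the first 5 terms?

This is an arithmetic sequence.
i=0: S_0 = -6.88 + -3.33*0 = -6.88
i=1: S_1 = -6.88 + -3.33*1 = -10.21
i=2: S_2 = -6.88 + -3.33*2 = -13.54
i=3: S_3 = -6.88 + -3.33*3 = -16.87
i=4: S_4 = -6.88 + -3.33*4 = -20.2
The first 5 terms are: [-6.88, -10.21, -13.54, -16.87, -20.2]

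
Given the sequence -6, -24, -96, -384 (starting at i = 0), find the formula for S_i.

Check ratios: -24 / -6 = 4.0
Common ratio r = 4.
First term a = -6.
Formula: S_i = -6 * 4^i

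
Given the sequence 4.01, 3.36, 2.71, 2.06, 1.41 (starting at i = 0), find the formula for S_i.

Check differences: 3.36 - 4.01 = -0.65
2.71 - 3.36 = -0.65
Common difference d = -0.65.
First term a = 4.01.
Formula: S_i = 4.01 - 0.65*i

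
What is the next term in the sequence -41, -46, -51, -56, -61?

Differences: -46 - -41 = -5
This is an arithmetic sequence with common difference d = -5.
Next term = -61 + -5 = -66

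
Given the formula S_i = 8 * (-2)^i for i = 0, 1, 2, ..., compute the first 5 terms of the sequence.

This is a geometric sequence.
i=0: S_0 = 8 * (-2)^0 = 8
i=1: S_1 = 8 * (-2)^1 = -16
i=2: S_2 = 8 * (-2)^2 = 32
i=3: S_3 = 8 * (-2)^3 = -64
i=4: S_4 = 8 * (-2)^4 = 128
The first 5 terms are: [8, -16, 32, -64, 128]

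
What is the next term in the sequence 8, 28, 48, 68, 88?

Differences: 28 - 8 = 20
This is an arithmetic sequence with common difference d = 20.
Next term = 88 + 20 = 108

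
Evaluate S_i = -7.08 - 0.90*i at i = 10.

S_10 = -7.08 + -0.9*10 = -7.08 + -9.0 = -16.08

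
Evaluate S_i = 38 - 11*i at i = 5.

S_5 = 38 + -11*5 = 38 + -55 = -17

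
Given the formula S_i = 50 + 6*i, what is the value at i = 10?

S_10 = 50 + 6*10 = 50 + 60 = 110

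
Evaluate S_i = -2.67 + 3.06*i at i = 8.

S_8 = -2.67 + 3.06*8 = -2.67 + 24.48 = 21.81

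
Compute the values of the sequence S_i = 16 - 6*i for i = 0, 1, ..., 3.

This is an arithmetic sequence.
i=0: S_0 = 16 + -6*0 = 16
i=1: S_1 = 16 + -6*1 = 10
i=2: S_2 = 16 + -6*2 = 4
i=3: S_3 = 16 + -6*3 = -2
The first 4 terms are: [16, 10, 4, -2]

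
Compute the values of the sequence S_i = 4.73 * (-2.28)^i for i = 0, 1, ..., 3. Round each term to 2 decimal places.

This is a geometric sequence.
i=0: S_0 = 4.73 * (-2.28)^0 = 4.73
i=1: S_1 = 4.73 * (-2.28)^1 ≈ -10.78
i=2: S_2 = 4.73 * (-2.28)^2 ≈ 24.59
i=3: S_3 = 4.73 * (-2.28)^3 ≈ -56.06
The first 4 terms are: [4.73, -10.78, 24.59, -56.06]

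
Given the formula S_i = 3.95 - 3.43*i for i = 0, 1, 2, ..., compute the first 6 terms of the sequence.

This is an arithmetic sequence.
i=0: S_0 = 3.95 + -3.43*0 = 3.95
i=1: S_1 = 3.95 + -3.43*1 = 0.52
i=2: S_2 = 3.95 + -3.43*2 = -2.91
i=3: S_3 = 3.95 + -3.43*3 = -6.34
i=4: S_4 = 3.95 + -3.43*4 = -9.77
i=5: S_5 = 3.95 + -3.43*5 = -13.2
The first 6 terms are: [3.95, 0.52, -2.91, -6.34, -9.77, -13.2]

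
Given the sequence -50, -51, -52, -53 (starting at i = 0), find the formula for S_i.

Check differences: -51 - -50 = -1
-52 - -51 = -1
Common difference d = -1.
First term a = -50.
Formula: S_i = -50 - 1*i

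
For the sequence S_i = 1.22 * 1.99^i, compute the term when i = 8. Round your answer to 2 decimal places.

S_8 = 1.22 * 1.99^8 ≈ 1.22 * 245.9374 ≈ 300.04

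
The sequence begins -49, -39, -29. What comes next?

Differences: -39 - -49 = 10
This is an arithmetic sequence with common difference d = 10.
Next term = -29 + 10 = -19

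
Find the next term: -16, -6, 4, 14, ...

Differences: -6 - -16 = 10
This is an arithmetic sequence with common difference d = 10.
Next term = 14 + 10 = 24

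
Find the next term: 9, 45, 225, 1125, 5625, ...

Ratios: 45 / 9 = 5.0
This is a geometric sequence with common ratio r = 5.
Next term = 5625 * 5 = 28125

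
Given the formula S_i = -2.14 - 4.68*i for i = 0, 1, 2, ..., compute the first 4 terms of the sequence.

This is an arithmetic sequence.
i=0: S_0 = -2.14 + -4.68*0 = -2.14
i=1: S_1 = -2.14 + -4.68*1 = -6.82
i=2: S_2 = -2.14 + -4.68*2 = -11.5
i=3: S_3 = -2.14 + -4.68*3 = -16.18
The first 4 terms are: [-2.14, -6.82, -11.5, -16.18]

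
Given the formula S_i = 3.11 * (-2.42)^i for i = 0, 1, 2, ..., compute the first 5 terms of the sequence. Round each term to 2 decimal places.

This is a geometric sequence.
i=0: S_0 = 3.11 * (-2.42)^0 = 3.11
i=1: S_1 = 3.11 * (-2.42)^1 ≈ -7.53
i=2: S_2 = 3.11 * (-2.42)^2 ≈ 18.21
i=3: S_3 = 3.11 * (-2.42)^3 ≈ -44.08
i=4: S_4 = 3.11 * (-2.42)^4 ≈ 106.66
The first 5 terms are: [3.11, -7.53, 18.21, -44.08, 106.66]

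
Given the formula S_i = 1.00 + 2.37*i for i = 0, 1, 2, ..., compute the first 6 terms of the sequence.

This is an arithmetic sequence.
i=0: S_0 = 1.0 + 2.37*0 = 1.0
i=1: S_1 = 1.0 + 2.37*1 = 3.37
i=2: S_2 = 1.0 + 2.37*2 = 5.74
i=3: S_3 = 1.0 + 2.37*3 = 8.11
i=4: S_4 = 1.0 + 2.37*4 = 10.48
i=5: S_5 = 1.0 + 2.37*5 = 12.85
The first 6 terms are: [1.0, 3.37, 5.74, 8.11, 10.48, 12.85]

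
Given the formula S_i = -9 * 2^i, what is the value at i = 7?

S_7 = -9 * 2^7 = -9 * 128 = -1152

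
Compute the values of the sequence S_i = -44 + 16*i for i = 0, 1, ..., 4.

This is an arithmetic sequence.
i=0: S_0 = -44 + 16*0 = -44
i=1: S_1 = -44 + 16*1 = -28
i=2: S_2 = -44 + 16*2 = -12
i=3: S_3 = -44 + 16*3 = 4
i=4: S_4 = -44 + 16*4 = 20
The first 5 terms are: [-44, -28, -12, 4, 20]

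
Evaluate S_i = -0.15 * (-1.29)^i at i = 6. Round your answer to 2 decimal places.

S_6 = -0.15 * (-1.29)^6 ≈ -0.15 * 4.6083 ≈ -0.69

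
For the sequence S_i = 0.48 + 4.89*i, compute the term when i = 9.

S_9 = 0.48 + 4.89*9 = 0.48 + 44.01 = 44.49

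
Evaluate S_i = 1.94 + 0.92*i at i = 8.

S_8 = 1.94 + 0.92*8 = 1.94 + 7.36 = 9.3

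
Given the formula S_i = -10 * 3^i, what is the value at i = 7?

S_7 = -10 * 3^7 = -10 * 2187 = -21870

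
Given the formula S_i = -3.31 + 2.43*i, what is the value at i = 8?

S_8 = -3.31 + 2.43*8 = -3.31 + 19.44 = 16.13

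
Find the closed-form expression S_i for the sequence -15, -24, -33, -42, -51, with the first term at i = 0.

Check differences: -24 - -15 = -9
-33 - -24 = -9
Common difference d = -9.
First term a = -15.
Formula: S_i = -15 - 9*i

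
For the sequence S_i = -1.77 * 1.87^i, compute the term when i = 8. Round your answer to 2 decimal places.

S_8 = -1.77 * 1.87^8 ≈ -1.77 * 149.5316 ≈ -264.67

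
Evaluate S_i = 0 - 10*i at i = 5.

S_5 = 0 + -10*5 = 0 + -50 = -50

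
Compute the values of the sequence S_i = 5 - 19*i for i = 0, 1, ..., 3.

This is an arithmetic sequence.
i=0: S_0 = 5 + -19*0 = 5
i=1: S_1 = 5 + -19*1 = -14
i=2: S_2 = 5 + -19*2 = -33
i=3: S_3 = 5 + -19*3 = -52
The first 4 terms are: [5, -14, -33, -52]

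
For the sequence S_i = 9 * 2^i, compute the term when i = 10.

S_10 = 9 * 2^10 = 9 * 1024 = 9216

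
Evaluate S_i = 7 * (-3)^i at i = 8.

S_8 = 7 * (-3)^8 = 7 * 6561 = 45927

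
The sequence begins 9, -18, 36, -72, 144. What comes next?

Ratios: -18 / 9 = -2.0
This is a geometric sequence with common ratio r = -2.
Next term = 144 * -2 = -288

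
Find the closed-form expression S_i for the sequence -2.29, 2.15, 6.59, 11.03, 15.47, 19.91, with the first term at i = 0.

Check differences: 2.15 - -2.29 = 4.44
6.59 - 2.15 = 4.44
Common difference d = 4.44.
First term a = -2.29.
Formula: S_i = -2.29 + 4.44*i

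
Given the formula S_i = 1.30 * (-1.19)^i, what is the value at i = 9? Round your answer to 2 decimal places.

S_9 = 1.3 * (-1.19)^9 ≈ 1.3 * -4.7854 ≈ -6.22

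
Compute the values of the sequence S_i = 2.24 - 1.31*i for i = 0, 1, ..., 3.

This is an arithmetic sequence.
i=0: S_0 = 2.24 + -1.31*0 = 2.24
i=1: S_1 = 2.24 + -1.31*1 = 0.93
i=2: S_2 = 2.24 + -1.31*2 = -0.38
i=3: S_3 = 2.24 + -1.31*3 = -1.69
The first 4 terms are: [2.24, 0.93, -0.38, -1.69]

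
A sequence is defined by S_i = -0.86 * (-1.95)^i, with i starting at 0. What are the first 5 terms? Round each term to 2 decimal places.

This is a geometric sequence.
i=0: S_0 = -0.86 * (-1.95)^0 = -0.86
i=1: S_1 = -0.86 * (-1.95)^1 ≈ 1.68
i=2: S_2 = -0.86 * (-1.95)^2 ≈ -3.27
i=3: S_3 = -0.86 * (-1.95)^3 ≈ 6.38
i=4: S_4 = -0.86 * (-1.95)^4 ≈ -12.43
The first 5 terms are: [-0.86, 1.68, -3.27, 6.38, -12.43]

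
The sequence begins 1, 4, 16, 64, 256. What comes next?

Ratios: 4 / 1 = 4.0
This is a geometric sequence with common ratio r = 4.
Next term = 256 * 4 = 1024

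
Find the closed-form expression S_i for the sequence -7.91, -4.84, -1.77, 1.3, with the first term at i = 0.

Check differences: -4.84 - -7.91 = 3.07
-1.77 - -4.84 = 3.07
Common difference d = 3.07.
First term a = -7.91.
Formula: S_i = -7.91 + 3.07*i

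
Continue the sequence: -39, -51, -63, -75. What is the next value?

Differences: -51 - -39 = -12
This is an arithmetic sequence with common difference d = -12.
Next term = -75 + -12 = -87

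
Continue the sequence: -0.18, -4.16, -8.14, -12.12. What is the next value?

Differences: -4.16 - -0.18 = -3.98
This is an arithmetic sequence with common difference d = -3.98.
Next term = -12.12 + -3.98 = -16.1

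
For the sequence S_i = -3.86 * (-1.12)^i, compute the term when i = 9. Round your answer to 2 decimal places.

S_9 = -3.86 * (-1.12)^9 ≈ -3.86 * -2.7731 ≈ 10.7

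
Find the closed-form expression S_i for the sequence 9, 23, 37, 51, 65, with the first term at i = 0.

Check differences: 23 - 9 = 14
37 - 23 = 14
Common difference d = 14.
First term a = 9.
Formula: S_i = 9 + 14*i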